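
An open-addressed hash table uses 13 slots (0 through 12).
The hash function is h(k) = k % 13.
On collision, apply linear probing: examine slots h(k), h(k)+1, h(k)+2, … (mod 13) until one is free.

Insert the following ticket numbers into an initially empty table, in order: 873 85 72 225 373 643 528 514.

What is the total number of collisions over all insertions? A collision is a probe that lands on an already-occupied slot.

7

Insert 873: h=2, slot 2 empty -> index 2.
Insert 85: h=7, slot 7 empty -> index 7.
Insert 72: h=7, slot 7 occupied -> index 8.
Insert 225: h=4, slot 4 empty -> index 4.
Insert 373: h=9, slot 9 empty -> index 9.
Insert 643: h=6, slot 6 empty -> index 6.
Insert 528: h=8, slots 8,9 occupied -> index 10.
Insert 514: h=7, slots 7,8,9,10 occupied -> index 11.
Table: [-, -, 873, -, 225, -, 643, 85, 72, 373, 528, 514, -]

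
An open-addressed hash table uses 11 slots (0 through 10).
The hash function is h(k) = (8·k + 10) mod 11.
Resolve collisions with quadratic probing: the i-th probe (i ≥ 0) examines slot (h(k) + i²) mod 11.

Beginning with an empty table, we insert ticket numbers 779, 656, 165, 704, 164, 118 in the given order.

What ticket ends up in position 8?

779 hashes to 5; slot 5 is free -> place at 5.
656 hashes to 0; slot 0 is free -> place at 0.
165 hashes to 10; slot 10 is free -> place at 10.
704 hashes to 10; 10,0 taken -> place at 3.
164 hashes to 2; slot 2 is free -> place at 2.
118 hashes to 8; slot 8 is free -> place at 8.
Table: [656, -, 164, 704, -, 779, -, -, 118, -, 165]

118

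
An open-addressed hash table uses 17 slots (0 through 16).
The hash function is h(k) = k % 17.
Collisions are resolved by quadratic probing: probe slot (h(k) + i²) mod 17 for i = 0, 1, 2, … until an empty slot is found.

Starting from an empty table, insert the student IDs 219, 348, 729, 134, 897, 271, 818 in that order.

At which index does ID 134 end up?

219: h=15 => slot 15
348: h=8 => slot 8
729: h=15, probe 15,16 => slot 16
134: h=15, probe 15,16,2 => slot 2
897: h=13 => slot 13
271: h=16, probe 16,0 => slot 0
818: h=2, probe 2,3 => slot 3
Table: [271, ∅, 134, 818, ∅, ∅, ∅, ∅, 348, ∅, ∅, ∅, ∅, 897, ∅, 219, 729]

2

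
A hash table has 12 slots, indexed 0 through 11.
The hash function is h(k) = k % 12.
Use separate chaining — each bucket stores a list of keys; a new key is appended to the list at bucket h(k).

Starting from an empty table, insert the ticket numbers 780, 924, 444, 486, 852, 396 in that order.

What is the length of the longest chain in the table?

780 -> bucket 0
924 -> bucket 0 (collision)
444 -> bucket 0 (collision)
486 -> bucket 6
852 -> bucket 0 (collision)
396 -> bucket 0 (collision)
Final buckets:
0: 780 -> 924 -> 444 -> 852 -> 396
1: ∅
2: ∅
3: ∅
4: ∅
5: ∅
6: 486
7: ∅
8: ∅
9: ∅
10: ∅
11: ∅

5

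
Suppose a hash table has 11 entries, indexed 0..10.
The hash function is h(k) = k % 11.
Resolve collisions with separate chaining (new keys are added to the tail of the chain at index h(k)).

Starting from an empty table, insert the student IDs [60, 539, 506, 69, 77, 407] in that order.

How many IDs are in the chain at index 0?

4

60 -> bucket 5
539 -> bucket 0
506 -> bucket 0 (collision)
69 -> bucket 3
77 -> bucket 0 (collision)
407 -> bucket 0 (collision)
Final buckets:
0: 539 -> 506 -> 77 -> 407
1: —
2: —
3: 69
4: —
5: 60
6: —
7: —
8: —
9: —
10: —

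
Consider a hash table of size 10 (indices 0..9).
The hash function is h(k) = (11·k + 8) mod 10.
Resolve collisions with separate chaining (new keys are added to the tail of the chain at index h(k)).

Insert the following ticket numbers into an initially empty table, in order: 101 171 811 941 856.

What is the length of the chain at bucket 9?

Insert 101: h=9, bucket 9 empty -> new chain.
Insert 171: h=9, bucket 9 nonempty -> append to chain.
Insert 811: h=9, bucket 9 nonempty -> append to chain.
Insert 941: h=9, bucket 9 nonempty -> append to chain.
Insert 856: h=4, bucket 4 empty -> new chain.
Final buckets:
0: .
1: .
2: .
3: .
4: 856
5: .
6: .
7: .
8: .
9: 101 -> 171 -> 811 -> 941

4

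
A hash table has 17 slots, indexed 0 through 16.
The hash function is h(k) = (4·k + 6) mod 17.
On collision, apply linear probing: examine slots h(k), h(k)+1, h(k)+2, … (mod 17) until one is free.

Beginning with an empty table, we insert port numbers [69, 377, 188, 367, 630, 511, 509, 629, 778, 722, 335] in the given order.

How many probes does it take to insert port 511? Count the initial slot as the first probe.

5

69: h=10 => slot 10
377: h=1 => slot 1
188: h=10, probe 10,11 => slot 11
367: h=12 => slot 12
630: h=10, probe 10,11,12,13 => slot 13
511: h=10, probe 10,11,12,13,14 => slot 14
509: h=2 => slot 2
629: h=6 => slot 6
778: h=7 => slot 7
722: h=4 => slot 4
335: h=3 => slot 3
Table: [., 377, 509, 335, 722, ., 629, 778, ., ., 69, 188, 367, 630, 511, ., .]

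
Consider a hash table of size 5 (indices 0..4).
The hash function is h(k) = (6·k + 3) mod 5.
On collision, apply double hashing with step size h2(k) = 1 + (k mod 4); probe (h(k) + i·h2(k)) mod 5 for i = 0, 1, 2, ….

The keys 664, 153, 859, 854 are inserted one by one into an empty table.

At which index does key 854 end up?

3

664: h=2 -> slot 2
153: h=1 -> slot 1
859: h=2, h2=4, probe 2,1,0 -> slot 0
854: h=2, h2=3, probe 2,0,3 -> slot 3
Table: [859, 153, 664, 854, ∅]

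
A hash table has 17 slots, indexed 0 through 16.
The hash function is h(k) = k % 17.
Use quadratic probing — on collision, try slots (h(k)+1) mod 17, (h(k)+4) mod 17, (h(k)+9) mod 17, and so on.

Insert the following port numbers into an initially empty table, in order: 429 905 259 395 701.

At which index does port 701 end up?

3

429 hashes to 4; slot 4 is free -> place at 4.
905 hashes to 4; 4 taken -> place at 5.
259 hashes to 4; 4,5 taken -> place at 8.
395 hashes to 4; 4,5,8 taken -> place at 13.
701 hashes to 4; 4,5,8,13 taken -> place at 3.
Table: [., ., ., 701, 429, 905, ., ., 259, ., ., ., ., 395, ., ., .]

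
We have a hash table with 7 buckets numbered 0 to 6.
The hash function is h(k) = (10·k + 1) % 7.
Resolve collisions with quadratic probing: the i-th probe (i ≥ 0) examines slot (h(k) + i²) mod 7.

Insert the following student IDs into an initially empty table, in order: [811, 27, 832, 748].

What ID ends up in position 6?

811 hashes to 5; slot 5 is free => place at 5.
27 hashes to 5; 5 taken => place at 6.
832 hashes to 5; 5,6 taken => place at 2.
748 hashes to 5; 5,6,2 taken => place at 0.
Table: [748, -, 832, -, -, 811, 27]

27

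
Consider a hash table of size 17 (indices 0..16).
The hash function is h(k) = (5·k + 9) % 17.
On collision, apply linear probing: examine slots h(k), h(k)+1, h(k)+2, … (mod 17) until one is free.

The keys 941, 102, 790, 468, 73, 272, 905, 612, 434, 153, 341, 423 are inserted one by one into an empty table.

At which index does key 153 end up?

941: h=5 => slot 5
102: h=9 => slot 9
790: h=15 => slot 15
468: h=3 => slot 3
73: h=0 => slot 0
272: h=9, probe 9,10 => slot 10
905: h=12 => slot 12
612: h=9, probe 9,10,11 => slot 11
434: h=3, probe 3,4 => slot 4
153: h=9, probe 9,10,11,12,13 => slot 13
341: h=14 => slot 14
423: h=16 => slot 16
Table: [73, —, —, 468, 434, 941, —, —, —, 102, 272, 612, 905, 153, 341, 790, 423]

13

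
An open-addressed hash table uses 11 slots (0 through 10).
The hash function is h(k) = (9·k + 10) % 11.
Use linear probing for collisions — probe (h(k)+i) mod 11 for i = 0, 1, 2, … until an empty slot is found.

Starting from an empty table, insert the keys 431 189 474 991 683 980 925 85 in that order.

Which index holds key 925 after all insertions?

1

Insert 431: h=6, slot 6 empty -> index 6.
Insert 189: h=6, slot 6 occupied -> index 7.
Insert 474: h=8, slot 8 empty -> index 8.
Insert 991: h=8, slot 8 occupied -> index 9.
Insert 683: h=8, slots 8,9 occupied -> index 10.
Insert 980: h=8, slots 8,9,10 occupied -> index 0.
Insert 925: h=8, slots 8,9,10,0 occupied -> index 1.
Insert 85: h=5, slot 5 empty -> index 5.
Table: [980, 925, —, —, —, 85, 431, 189, 474, 991, 683]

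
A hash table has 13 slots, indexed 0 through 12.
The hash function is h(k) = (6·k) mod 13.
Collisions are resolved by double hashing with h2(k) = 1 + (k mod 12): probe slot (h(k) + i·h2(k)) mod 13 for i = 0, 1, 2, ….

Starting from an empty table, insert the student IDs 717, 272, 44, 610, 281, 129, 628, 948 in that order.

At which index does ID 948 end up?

8

717: h=12 → slot 12
272: h=7 → slot 7
44: h=4 → slot 4
610: h=7, h2=11, probe 7,5 → slot 5
281: h=9 → slot 9
129: h=7, h2=10, probe 7,4,1 → slot 1
628: h=11 → slot 11
948: h=7, h2=1, probe 7,8 → slot 8
Table: [_, 129, _, _, 44, 610, _, 272, 948, 281, _, 628, 717]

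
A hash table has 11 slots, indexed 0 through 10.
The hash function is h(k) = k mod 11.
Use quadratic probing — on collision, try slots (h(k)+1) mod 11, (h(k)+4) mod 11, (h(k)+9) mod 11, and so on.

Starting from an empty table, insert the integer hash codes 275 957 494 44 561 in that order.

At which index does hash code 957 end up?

Insert 275: h=0, slot 0 empty => index 0.
Insert 957: h=0, slot 0 occupied => index 1.
Insert 494: h=10, slot 10 empty => index 10.
Insert 44: h=0, slots 0,1 occupied => index 4.
Insert 561: h=0, slots 0,1,4 occupied => index 9.
Table: [275, 957, ., ., 44, ., ., ., ., 561, 494]

1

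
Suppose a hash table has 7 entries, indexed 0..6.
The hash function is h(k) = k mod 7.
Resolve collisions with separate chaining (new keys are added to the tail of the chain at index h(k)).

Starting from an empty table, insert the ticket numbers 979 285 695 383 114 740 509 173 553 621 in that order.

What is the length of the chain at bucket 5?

979 → bucket 6
285 → bucket 5
695 → bucket 2
383 → bucket 5 (collision)
114 → bucket 2 (collision)
740 → bucket 5 (collision)
509 → bucket 5 (collision)
173 → bucket 5 (collision)
553 → bucket 0
621 → bucket 5 (collision)
Final buckets:
0: 553
1: —
2: 695 -> 114
3: —
4: —
5: 285 -> 383 -> 740 -> 509 -> 173 -> 621
6: 979

6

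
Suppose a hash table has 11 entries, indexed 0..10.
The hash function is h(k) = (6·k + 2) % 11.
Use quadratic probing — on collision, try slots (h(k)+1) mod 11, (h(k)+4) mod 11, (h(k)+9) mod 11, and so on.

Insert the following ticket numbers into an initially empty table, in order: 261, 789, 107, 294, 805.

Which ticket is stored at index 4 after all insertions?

261 hashes to 6; slot 6 is free -> place at 6.
789 hashes to 6; 6 taken -> place at 7.
107 hashes to 6; 6,7 taken -> place at 10.
294 hashes to 6; 6,7,10 taken -> place at 4.
805 hashes to 3; slot 3 is free -> place at 3.
Table: [∅, ∅, ∅, 805, 294, ∅, 261, 789, ∅, ∅, 107]

294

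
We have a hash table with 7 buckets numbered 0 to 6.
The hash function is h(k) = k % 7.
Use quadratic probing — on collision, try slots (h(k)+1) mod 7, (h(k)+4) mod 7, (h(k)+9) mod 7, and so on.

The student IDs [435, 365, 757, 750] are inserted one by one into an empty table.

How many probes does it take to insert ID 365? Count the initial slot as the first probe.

435 hashes to 1; slot 1 is free => place at 1.
365 hashes to 1; 1 taken => place at 2.
757 hashes to 1; 1,2 taken => place at 5.
750 hashes to 1; 1,2,5 taken => place at 3.
Table: [∅, 435, 365, 750, ∅, 757, ∅]

2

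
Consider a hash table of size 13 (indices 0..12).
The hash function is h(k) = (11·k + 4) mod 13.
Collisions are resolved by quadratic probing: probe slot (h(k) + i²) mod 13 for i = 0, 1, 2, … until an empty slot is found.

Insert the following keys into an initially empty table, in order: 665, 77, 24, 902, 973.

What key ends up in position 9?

Insert 665: h=0, slot 0 empty -> index 0.
Insert 77: h=6, slot 6 empty -> index 6.
Insert 24: h=8, slot 8 empty -> index 8.
Insert 902: h=7, slot 7 empty -> index 7.
Insert 973: h=8, slot 8 occupied -> index 9.
Table: [665, —, —, —, —, —, 77, 902, 24, 973, —, —, —]

973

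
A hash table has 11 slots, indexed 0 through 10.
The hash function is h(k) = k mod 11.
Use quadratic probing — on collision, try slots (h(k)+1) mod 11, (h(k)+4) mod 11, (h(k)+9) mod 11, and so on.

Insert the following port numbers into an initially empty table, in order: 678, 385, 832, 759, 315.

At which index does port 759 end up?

678 hashes to 7; slot 7 is free → place at 7.
385 hashes to 0; slot 0 is free → place at 0.
832 hashes to 7; 7 taken → place at 8.
759 hashes to 0; 0 taken → place at 1.
315 hashes to 7; 7,8,0 taken → place at 5.
Table: [385, 759, -, -, -, 315, -, 678, 832, -, -]

1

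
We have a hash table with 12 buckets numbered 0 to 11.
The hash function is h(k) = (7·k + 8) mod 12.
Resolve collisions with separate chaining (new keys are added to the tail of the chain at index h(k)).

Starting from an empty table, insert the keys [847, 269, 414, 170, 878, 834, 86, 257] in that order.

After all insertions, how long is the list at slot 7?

2

847 -> bucket 9
269 -> bucket 7
414 -> bucket 2
170 -> bucket 10
878 -> bucket 10 (collision)
834 -> bucket 2 (collision)
86 -> bucket 10 (collision)
257 -> bucket 7 (collision)
Final buckets:
0: —
1: —
2: 414 -> 834
3: —
4: —
5: —
6: —
7: 269 -> 257
8: —
9: 847
10: 170 -> 878 -> 86
11: —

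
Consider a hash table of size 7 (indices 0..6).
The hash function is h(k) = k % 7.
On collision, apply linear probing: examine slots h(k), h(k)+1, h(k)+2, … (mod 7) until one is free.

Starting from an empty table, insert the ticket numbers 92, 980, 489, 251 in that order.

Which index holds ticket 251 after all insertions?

2

92 hashes to 1; slot 1 is free => place at 1.
980 hashes to 0; slot 0 is free => place at 0.
489 hashes to 6; slot 6 is free => place at 6.
251 hashes to 6; 6,0,1 taken => place at 2.
Table: [980, 92, 251, ., ., ., 489]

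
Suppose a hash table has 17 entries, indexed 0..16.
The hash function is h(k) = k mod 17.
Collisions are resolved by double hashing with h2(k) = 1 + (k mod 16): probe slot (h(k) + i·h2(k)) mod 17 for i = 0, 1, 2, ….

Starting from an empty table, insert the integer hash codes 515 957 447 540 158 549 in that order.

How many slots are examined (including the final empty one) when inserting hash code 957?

2

515: h=5 -> slot 5
957: h=5, h2=14, probe 5,2 -> slot 2
447: h=5, h2=16, probe 5,4 -> slot 4
540: h=13 -> slot 13
158: h=5, h2=15, probe 5,3 -> slot 3
549: h=5, h2=6, probe 5,11 -> slot 11
Table: [_, _, 957, 158, 447, 515, _, _, _, _, _, 549, _, 540, _, _, _]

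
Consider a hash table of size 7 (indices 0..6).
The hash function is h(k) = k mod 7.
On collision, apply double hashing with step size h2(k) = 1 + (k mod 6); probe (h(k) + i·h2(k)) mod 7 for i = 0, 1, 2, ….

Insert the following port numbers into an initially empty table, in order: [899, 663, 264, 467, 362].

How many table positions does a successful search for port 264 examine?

2

899 hashes to 3; slot 3 is free → place at 3.
663 hashes to 5; slot 5 is free → place at 5.
264 hashes to 5, h2=1; 5 taken → place at 6.
467 hashes to 5, h2=6; 5 taken → place at 4.
362 hashes to 5, h2=3; 5 taken → place at 1.
Table: [-, 362, -, 899, 467, 663, 264]
Lookup 264: h=5, h2=1, probe 5,6 → found at 6.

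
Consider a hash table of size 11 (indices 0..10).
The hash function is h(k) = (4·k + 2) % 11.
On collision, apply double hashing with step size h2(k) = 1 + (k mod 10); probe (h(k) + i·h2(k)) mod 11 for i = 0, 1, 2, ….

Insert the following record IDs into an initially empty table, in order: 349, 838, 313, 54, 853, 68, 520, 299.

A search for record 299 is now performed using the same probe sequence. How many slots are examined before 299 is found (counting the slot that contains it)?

349: h=1 → slot 1
838: h=10 → slot 10
313: h=0 → slot 0
54: h=9 → slot 9
853: h=4 → slot 4
68: h=10, h2=9, probe 10,8 → slot 8
520: h=3 → slot 3
299: h=10, h2=10, probe 10,9,8,7 → slot 7
Table: [313, 349, ∅, 520, 853, ∅, ∅, 299, 68, 54, 838]
Lookup 299: h=10, h2=10, probe 10,9,8,7 → found at 7.

4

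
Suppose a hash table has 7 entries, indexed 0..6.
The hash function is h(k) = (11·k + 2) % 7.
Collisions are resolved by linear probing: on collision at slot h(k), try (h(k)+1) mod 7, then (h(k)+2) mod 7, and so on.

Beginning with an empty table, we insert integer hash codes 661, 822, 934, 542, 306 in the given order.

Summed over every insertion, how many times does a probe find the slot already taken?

661: h=0 -> slot 0
822: h=0, probe 0,1 -> slot 1
934: h=0, probe 0,1,2 -> slot 2
542: h=0, probe 0,1,2,3 -> slot 3
306: h=1, probe 1,2,3,4 -> slot 4
Table: [661, 822, 934, 542, 306, -, -]

9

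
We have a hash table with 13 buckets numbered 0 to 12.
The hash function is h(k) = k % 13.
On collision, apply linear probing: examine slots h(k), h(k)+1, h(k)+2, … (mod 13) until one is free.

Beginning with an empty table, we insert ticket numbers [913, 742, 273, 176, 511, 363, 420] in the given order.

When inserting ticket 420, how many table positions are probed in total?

Insert 913: h=3, slot 3 empty => index 3.
Insert 742: h=1, slot 1 empty => index 1.
Insert 273: h=0, slot 0 empty => index 0.
Insert 176: h=7, slot 7 empty => index 7.
Insert 511: h=4, slot 4 empty => index 4.
Insert 363: h=12, slot 12 empty => index 12.
Insert 420: h=4, slot 4 occupied => index 5.
Table: [273, 742, -, 913, 511, 420, -, 176, -, -, -, -, 363]

2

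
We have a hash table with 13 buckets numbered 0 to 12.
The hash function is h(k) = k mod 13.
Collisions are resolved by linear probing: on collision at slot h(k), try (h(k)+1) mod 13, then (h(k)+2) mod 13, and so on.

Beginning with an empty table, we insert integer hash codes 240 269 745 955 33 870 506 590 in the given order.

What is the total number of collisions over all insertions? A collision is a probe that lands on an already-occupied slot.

3

240 hashes to 6; slot 6 is free -> place at 6.
269 hashes to 9; slot 9 is free -> place at 9.
745 hashes to 4; slot 4 is free -> place at 4.
955 hashes to 6; 6 taken -> place at 7.
33 hashes to 7; 7 taken -> place at 8.
870 hashes to 12; slot 12 is free -> place at 12.
506 hashes to 12; 12 taken -> place at 0.
590 hashes to 5; slot 5 is free -> place at 5.
Table: [506, —, —, —, 745, 590, 240, 955, 33, 269, —, —, 870]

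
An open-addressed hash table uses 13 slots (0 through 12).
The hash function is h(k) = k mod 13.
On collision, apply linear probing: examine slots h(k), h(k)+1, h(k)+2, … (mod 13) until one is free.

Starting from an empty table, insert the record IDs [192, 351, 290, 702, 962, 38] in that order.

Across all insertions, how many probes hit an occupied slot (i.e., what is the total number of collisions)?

Insert 192: h=10, slot 10 empty -> index 10.
Insert 351: h=0, slot 0 empty -> index 0.
Insert 290: h=4, slot 4 empty -> index 4.
Insert 702: h=0, slot 0 occupied -> index 1.
Insert 962: h=0, slots 0,1 occupied -> index 2.
Insert 38: h=12, slot 12 empty -> index 12.
Table: [351, 702, 962, ∅, 290, ∅, ∅, ∅, ∅, ∅, 192, ∅, 38]

3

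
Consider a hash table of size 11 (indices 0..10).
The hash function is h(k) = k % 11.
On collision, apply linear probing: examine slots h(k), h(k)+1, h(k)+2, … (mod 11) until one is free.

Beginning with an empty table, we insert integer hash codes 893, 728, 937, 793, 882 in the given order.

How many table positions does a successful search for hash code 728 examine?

893: h=2 -> slot 2
728: h=2, probe 2,3 -> slot 3
937: h=2, probe 2,3,4 -> slot 4
793: h=1 -> slot 1
882: h=2, probe 2,3,4,5 -> slot 5
Table: [_, 793, 893, 728, 937, 882, _, _, _, _, _]
Lookup 728: h=2, probe 2,3 → found at 3.

2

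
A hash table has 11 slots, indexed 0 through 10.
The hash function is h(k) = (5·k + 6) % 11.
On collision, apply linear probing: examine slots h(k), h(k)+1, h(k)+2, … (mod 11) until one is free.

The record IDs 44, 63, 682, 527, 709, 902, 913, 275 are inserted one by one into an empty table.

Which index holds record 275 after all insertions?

44 hashes to 6; slot 6 is free → place at 6.
63 hashes to 2; slot 2 is free → place at 2.
682 hashes to 6; 6 taken → place at 7.
527 hashes to 1; slot 1 is free → place at 1.
709 hashes to 9; slot 9 is free → place at 9.
902 hashes to 6; 6,7 taken → place at 8.
913 hashes to 6; 6,7,8,9 taken → place at 10.
275 hashes to 6; 6,7,8,9,10 taken → place at 0.
Table: [275, 527, 63, —, —, —, 44, 682, 902, 709, 913]

0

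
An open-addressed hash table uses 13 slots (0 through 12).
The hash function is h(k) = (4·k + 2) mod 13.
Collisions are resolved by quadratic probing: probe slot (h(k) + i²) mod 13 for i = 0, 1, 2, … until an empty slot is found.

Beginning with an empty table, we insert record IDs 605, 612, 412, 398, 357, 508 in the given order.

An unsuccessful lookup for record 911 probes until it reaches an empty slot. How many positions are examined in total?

Insert 605: h=4, slot 4 empty => index 4.
Insert 612: h=6, slot 6 empty => index 6.
Insert 412: h=12, slot 12 empty => index 12.
Insert 398: h=8, slot 8 empty => index 8.
Insert 357: h=0, slot 0 empty => index 0.
Insert 508: h=6, slot 6 occupied => index 7.
Table: [357, —, —, —, 605, —, 612, 508, 398, —, —, —, 412]
Lookup 911: h=6, probe 6,7,10 → slot 10 empty, not found.

3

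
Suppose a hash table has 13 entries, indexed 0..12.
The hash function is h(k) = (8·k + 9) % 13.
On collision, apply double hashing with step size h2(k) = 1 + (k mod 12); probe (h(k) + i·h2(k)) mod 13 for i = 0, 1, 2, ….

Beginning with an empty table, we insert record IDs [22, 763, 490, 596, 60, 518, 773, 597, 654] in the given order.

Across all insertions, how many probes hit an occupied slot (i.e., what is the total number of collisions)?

Insert 22: h=3, slot 3 empty → index 3.
Insert 763: h=3, h2=8, slot 3 occupied → index 11.
Insert 490: h=3, h2=11, slot 3 occupied → index 1.
Insert 596: h=6, slot 6 empty → index 6.
Insert 60: h=8, slot 8 empty → index 8.
Insert 518: h=6, h2=3, slot 6 occupied → index 9.
Insert 773: h=5, slot 5 empty → index 5.
Insert 597: h=1, h2=10, slots 1,11,8,5 occupied → index 2.
Insert 654: h=2, h2=7, slots 2,9,3 occupied → index 10.
Table: [-, 490, 597, 22, -, 773, 596, -, 60, 518, 654, 763, -]

10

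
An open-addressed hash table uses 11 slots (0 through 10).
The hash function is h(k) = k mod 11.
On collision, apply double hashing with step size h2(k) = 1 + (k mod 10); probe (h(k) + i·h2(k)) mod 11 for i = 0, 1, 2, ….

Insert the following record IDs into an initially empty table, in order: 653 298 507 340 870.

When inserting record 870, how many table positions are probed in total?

2

Insert 653: h=4, slot 4 empty => index 4.
Insert 298: h=1, slot 1 empty => index 1.
Insert 507: h=1, h2=8, slot 1 occupied => index 9.
Insert 340: h=10, slot 10 empty => index 10.
Insert 870: h=1, h2=1, slot 1 occupied => index 2.
Table: [∅, 298, 870, ∅, 653, ∅, ∅, ∅, ∅, 507, 340]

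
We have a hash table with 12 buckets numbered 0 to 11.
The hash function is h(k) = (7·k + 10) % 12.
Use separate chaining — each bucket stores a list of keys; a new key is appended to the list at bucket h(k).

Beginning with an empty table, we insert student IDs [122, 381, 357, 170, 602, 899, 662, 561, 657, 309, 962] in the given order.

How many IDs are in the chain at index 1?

5

Insert 122: h=0, bucket 0 empty -> new chain.
Insert 381: h=1, bucket 1 empty -> new chain.
Insert 357: h=1, bucket 1 nonempty -> append to chain.
Insert 170: h=0, bucket 0 nonempty -> append to chain.
Insert 602: h=0, bucket 0 nonempty -> append to chain.
Insert 899: h=3, bucket 3 empty -> new chain.
Insert 662: h=0, bucket 0 nonempty -> append to chain.
Insert 561: h=1, bucket 1 nonempty -> append to chain.
Insert 657: h=1, bucket 1 nonempty -> append to chain.
Insert 309: h=1, bucket 1 nonempty -> append to chain.
Insert 962: h=0, bucket 0 nonempty -> append to chain.
Final buckets:
0: 122 -> 170 -> 602 -> 662 -> 962
1: 381 -> 357 -> 561 -> 657 -> 309
2: .
3: 899
4: .
5: .
6: .
7: .
8: .
9: .
10: .
11: .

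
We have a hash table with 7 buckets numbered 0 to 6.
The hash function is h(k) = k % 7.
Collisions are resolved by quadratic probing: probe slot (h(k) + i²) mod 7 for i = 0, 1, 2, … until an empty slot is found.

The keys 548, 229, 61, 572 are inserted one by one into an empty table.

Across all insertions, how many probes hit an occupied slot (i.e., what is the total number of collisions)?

4

548 hashes to 2; slot 2 is free => place at 2.
229 hashes to 5; slot 5 is free => place at 5.
61 hashes to 5; 5 taken => place at 6.
572 hashes to 5; 5,6,2 taken => place at 0.
Table: [572, ., 548, ., ., 229, 61]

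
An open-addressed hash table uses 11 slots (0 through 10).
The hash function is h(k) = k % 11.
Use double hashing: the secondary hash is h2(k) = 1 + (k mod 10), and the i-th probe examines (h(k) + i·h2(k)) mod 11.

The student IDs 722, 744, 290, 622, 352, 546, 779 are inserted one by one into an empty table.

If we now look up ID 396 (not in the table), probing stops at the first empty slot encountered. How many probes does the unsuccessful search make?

722 hashes to 7; slot 7 is free -> place at 7.
744 hashes to 7, h2=5; 7 taken -> place at 1.
290 hashes to 4; slot 4 is free -> place at 4.
622 hashes to 6; slot 6 is free -> place at 6.
352 hashes to 0; slot 0 is free -> place at 0.
546 hashes to 7, h2=7; 7 taken -> place at 3.
779 hashes to 9; slot 9 is free -> place at 9.
Table: [352, 744, _, 546, 290, _, 622, 722, _, 779, _]
Lookup 396: h=0, h2=7, probe 0,7,3,10 → slot 10 empty, not found.

4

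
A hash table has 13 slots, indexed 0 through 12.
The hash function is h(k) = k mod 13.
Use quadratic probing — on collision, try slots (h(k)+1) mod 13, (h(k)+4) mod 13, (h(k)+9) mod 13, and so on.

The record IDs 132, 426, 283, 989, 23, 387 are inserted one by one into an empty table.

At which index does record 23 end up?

6

132: h=2 => slot 2
426: h=10 => slot 10
283: h=10, probe 10,11 => slot 11
989: h=1 => slot 1
23: h=10, probe 10,11,1,6 => slot 6
387: h=10, probe 10,11,1,6,0 => slot 0
Table: [387, 989, 132, _, _, _, 23, _, _, _, 426, 283, _]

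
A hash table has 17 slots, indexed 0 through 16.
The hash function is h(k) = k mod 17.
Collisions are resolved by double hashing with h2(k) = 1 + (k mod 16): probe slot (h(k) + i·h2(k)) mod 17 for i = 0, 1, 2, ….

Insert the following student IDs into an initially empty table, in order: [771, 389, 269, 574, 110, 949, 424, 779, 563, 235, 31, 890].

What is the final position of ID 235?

4

771: h=6 => slot 6
389: h=15 => slot 15
269: h=14 => slot 14
574: h=13 => slot 13
110: h=8 => slot 8
949: h=14, h2=6, probe 14,3 => slot 3
424: h=16 => slot 16
779: h=14, h2=12, probe 14,9 => slot 9
563: h=2 => slot 2
235: h=14, h2=12, probe 14,9,4 => slot 4
31: h=14, h2=16, probe 14,13,12 => slot 12
890: h=6, h2=11, probe 6,0 => slot 0
Table: [890, —, 563, 949, 235, —, 771, —, 110, 779, —, —, 31, 574, 269, 389, 424]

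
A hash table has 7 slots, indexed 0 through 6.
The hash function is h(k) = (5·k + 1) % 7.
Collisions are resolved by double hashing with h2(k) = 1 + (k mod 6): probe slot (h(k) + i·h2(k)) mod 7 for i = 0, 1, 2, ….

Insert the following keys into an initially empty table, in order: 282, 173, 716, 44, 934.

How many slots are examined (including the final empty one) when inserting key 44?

Insert 282: h=4, slot 4 empty → index 4.
Insert 173: h=5, slot 5 empty → index 5.
Insert 716: h=4, h2=3, slot 4 occupied → index 0.
Insert 44: h=4, h2=3, slots 4,0 occupied → index 3.
Insert 934: h=2, slot 2 empty → index 2.
Table: [716, -, 934, 44, 282, 173, -]

3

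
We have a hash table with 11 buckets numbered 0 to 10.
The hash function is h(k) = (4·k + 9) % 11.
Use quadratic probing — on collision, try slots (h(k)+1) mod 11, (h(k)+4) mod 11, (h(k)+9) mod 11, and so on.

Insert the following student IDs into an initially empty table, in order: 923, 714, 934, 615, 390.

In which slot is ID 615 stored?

923 hashes to 5; slot 5 is free -> place at 5.
714 hashes to 5; 5 taken -> place at 6.
934 hashes to 5; 5,6 taken -> place at 9.
615 hashes to 5; 5,6,9 taken -> place at 3.
390 hashes to 7; slot 7 is free -> place at 7.
Table: [-, -, -, 615, -, 923, 714, 390, -, 934, -]

3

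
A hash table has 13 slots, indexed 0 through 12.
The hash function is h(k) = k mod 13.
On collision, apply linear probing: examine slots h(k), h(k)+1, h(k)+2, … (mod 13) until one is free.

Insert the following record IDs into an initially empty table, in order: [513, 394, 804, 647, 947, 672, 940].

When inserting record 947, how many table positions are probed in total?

513 hashes to 6; slot 6 is free => place at 6.
394 hashes to 4; slot 4 is free => place at 4.
804 hashes to 11; slot 11 is free => place at 11.
647 hashes to 10; slot 10 is free => place at 10.
947 hashes to 11; 11 taken => place at 12.
672 hashes to 9; slot 9 is free => place at 9.
940 hashes to 4; 4 taken => place at 5.
Table: [_, _, _, _, 394, 940, 513, _, _, 672, 647, 804, 947]

2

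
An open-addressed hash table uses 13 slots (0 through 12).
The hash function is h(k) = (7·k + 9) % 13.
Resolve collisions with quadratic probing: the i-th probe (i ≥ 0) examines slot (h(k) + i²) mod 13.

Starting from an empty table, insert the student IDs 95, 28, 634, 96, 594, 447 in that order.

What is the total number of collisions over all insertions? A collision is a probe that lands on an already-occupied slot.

95 hashes to 11; slot 11 is free => place at 11.
28 hashes to 10; slot 10 is free => place at 10.
634 hashes to 1; slot 1 is free => place at 1.
96 hashes to 5; slot 5 is free => place at 5.
594 hashes to 7; slot 7 is free => place at 7.
447 hashes to 5; 5 taken => place at 6.
Table: [-, 634, -, -, -, 96, 447, 594, -, -, 28, 95, -]

1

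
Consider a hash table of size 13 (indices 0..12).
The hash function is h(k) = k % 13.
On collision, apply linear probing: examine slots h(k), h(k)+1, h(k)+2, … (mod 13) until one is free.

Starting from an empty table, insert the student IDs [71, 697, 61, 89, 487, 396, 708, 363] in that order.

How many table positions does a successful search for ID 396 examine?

5

Insert 71: h=6, slot 6 empty -> index 6.
Insert 697: h=8, slot 8 empty -> index 8.
Insert 61: h=9, slot 9 empty -> index 9.
Insert 89: h=11, slot 11 empty -> index 11.
Insert 487: h=6, slot 6 occupied -> index 7.
Insert 396: h=6, slots 6,7,8,9 occupied -> index 10.
Insert 708: h=6, slots 6,7,8,9,10,11 occupied -> index 12.
Insert 363: h=12, slot 12 occupied -> index 0.
Table: [363, ∅, ∅, ∅, ∅, ∅, 71, 487, 697, 61, 396, 89, 708]
Lookup 396: h=6, probe 6,7,8,9,10 → found at 10.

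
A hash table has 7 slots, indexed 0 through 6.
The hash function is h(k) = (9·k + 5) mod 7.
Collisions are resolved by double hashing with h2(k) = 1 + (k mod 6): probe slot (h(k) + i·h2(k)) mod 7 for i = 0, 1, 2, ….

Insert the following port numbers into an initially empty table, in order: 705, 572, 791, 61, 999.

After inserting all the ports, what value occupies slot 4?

572

Insert 705: h=1, slot 1 empty → index 1.
Insert 572: h=1, h2=3, slot 1 occupied → index 4.
Insert 791: h=5, slot 5 empty → index 5.
Insert 61: h=1, h2=2, slot 1 occupied → index 3.
Insert 999: h=1, h2=4, slots 1,5 occupied → index 2.
Table: [∅, 705, 999, 61, 572, 791, ∅]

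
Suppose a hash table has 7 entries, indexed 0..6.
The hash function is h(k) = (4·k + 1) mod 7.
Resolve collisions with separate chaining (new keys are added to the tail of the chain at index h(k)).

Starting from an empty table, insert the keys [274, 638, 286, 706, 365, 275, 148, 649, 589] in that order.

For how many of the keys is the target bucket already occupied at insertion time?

274 -> bucket 5
638 -> bucket 5 (collision)
286 -> bucket 4
706 -> bucket 4 (collision)
365 -> bucket 5 (collision)
275 -> bucket 2
148 -> bucket 5 (collision)
649 -> bucket 0
589 -> bucket 5 (collision)
Final buckets:
0: 649
1: .
2: 275
3: .
4: 286 -> 706
5: 274 -> 638 -> 365 -> 148 -> 589
6: .

5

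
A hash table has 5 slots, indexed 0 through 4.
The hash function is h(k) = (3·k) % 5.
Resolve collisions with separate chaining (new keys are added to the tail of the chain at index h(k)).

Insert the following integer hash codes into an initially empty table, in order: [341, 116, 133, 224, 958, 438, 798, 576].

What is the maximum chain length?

4

341 → bucket 3
116 → bucket 3 (collision)
133 → bucket 4
224 → bucket 2
958 → bucket 4 (collision)
438 → bucket 4 (collision)
798 → bucket 4 (collision)
576 → bucket 3 (collision)
Final buckets:
0: _
1: _
2: 224
3: 341 -> 116 -> 576
4: 133 -> 958 -> 438 -> 798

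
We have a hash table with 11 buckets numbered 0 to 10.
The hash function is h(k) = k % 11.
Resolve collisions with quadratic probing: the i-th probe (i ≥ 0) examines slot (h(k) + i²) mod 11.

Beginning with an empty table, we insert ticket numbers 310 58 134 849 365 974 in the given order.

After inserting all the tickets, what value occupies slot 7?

Insert 310: h=2, slot 2 empty => index 2.
Insert 58: h=3, slot 3 empty => index 3.
Insert 134: h=2, slots 2,3 occupied => index 6.
Insert 849: h=2, slots 2,3,6 occupied => index 0.
Insert 365: h=2, slots 2,3,6,0 occupied => index 7.
Insert 974: h=6, slots 6,7 occupied => index 10.
Table: [849, —, 310, 58, —, —, 134, 365, —, —, 974]

365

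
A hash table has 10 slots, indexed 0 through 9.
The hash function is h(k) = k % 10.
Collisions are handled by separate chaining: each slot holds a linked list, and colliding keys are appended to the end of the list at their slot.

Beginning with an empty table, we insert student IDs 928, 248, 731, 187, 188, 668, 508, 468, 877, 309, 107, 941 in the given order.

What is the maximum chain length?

6

Insert 928: h=8, bucket 8 empty → new chain.
Insert 248: h=8, bucket 8 nonempty → append to chain.
Insert 731: h=1, bucket 1 empty → new chain.
Insert 187: h=7, bucket 7 empty → new chain.
Insert 188: h=8, bucket 8 nonempty → append to chain.
Insert 668: h=8, bucket 8 nonempty → append to chain.
Insert 508: h=8, bucket 8 nonempty → append to chain.
Insert 468: h=8, bucket 8 nonempty → append to chain.
Insert 877: h=7, bucket 7 nonempty → append to chain.
Insert 309: h=9, bucket 9 empty → new chain.
Insert 107: h=7, bucket 7 nonempty → append to chain.
Insert 941: h=1, bucket 1 nonempty → append to chain.
Final buckets:
0: -
1: 731 -> 941
2: -
3: -
4: -
5: -
6: -
7: 187 -> 877 -> 107
8: 928 -> 248 -> 188 -> 668 -> 508 -> 468
9: 309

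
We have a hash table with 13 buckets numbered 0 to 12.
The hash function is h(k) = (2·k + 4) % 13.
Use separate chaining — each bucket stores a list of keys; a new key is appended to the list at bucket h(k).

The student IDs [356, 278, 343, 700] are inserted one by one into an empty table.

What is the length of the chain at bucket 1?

3

Insert 356: h=1, bucket 1 empty → new chain.
Insert 278: h=1, bucket 1 nonempty → append to chain.
Insert 343: h=1, bucket 1 nonempty → append to chain.
Insert 700: h=0, bucket 0 empty → new chain.
Final buckets:
0: 700
1: 356 -> 278 -> 343
2: -
3: -
4: -
5: -
6: -
7: -
8: -
9: -
10: -
11: -
12: -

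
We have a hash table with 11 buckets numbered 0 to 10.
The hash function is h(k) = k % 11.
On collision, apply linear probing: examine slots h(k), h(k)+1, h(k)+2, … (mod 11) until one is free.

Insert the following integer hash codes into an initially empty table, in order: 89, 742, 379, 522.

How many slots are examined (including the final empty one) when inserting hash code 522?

89: h=1 => slot 1
742: h=5 => slot 5
379: h=5, probe 5,6 => slot 6
522: h=5, probe 5,6,7 => slot 7
Table: [∅, 89, ∅, ∅, ∅, 742, 379, 522, ∅, ∅, ∅]

3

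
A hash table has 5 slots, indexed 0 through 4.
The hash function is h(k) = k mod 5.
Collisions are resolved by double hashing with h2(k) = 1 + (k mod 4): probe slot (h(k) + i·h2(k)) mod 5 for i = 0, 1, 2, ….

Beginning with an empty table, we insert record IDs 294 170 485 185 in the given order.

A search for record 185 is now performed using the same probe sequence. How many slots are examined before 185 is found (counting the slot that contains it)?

4

Insert 294: h=4, slot 4 empty -> index 4.
Insert 170: h=0, slot 0 empty -> index 0.
Insert 485: h=0, h2=2, slot 0 occupied -> index 2.
Insert 185: h=0, h2=2, slots 0,2,4 occupied -> index 1.
Table: [170, 185, 485, ., 294]
Lookup 185: h=0, h2=2, probe 0,2,4,1 → found at 1.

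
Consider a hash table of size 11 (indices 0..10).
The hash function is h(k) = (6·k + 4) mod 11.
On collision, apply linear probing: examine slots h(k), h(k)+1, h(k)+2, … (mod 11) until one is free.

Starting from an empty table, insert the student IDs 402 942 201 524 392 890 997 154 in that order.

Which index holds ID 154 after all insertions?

Insert 402: h=7, slot 7 empty -> index 7.
Insert 942: h=2, slot 2 empty -> index 2.
Insert 201: h=0, slot 0 empty -> index 0.
Insert 524: h=2, slot 2 occupied -> index 3.
Insert 392: h=2, slots 2,3 occupied -> index 4.
Insert 890: h=9, slot 9 empty -> index 9.
Insert 997: h=2, slots 2,3,4 occupied -> index 5.
Insert 154: h=4, slots 4,5 occupied -> index 6.
Table: [201, ., 942, 524, 392, 997, 154, 402, ., 890, .]

6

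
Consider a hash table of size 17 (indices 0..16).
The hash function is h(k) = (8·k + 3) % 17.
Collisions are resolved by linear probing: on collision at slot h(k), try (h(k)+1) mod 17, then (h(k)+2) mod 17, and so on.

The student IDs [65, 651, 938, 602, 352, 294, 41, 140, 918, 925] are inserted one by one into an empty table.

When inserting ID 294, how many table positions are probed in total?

3

65 hashes to 13; slot 13 is free → place at 13.
651 hashes to 9; slot 9 is free → place at 9.
938 hashes to 10; slot 10 is free → place at 10.
602 hashes to 8; slot 8 is free → place at 8.
352 hashes to 14; slot 14 is free → place at 14.
294 hashes to 9; 9,10 taken → place at 11.
41 hashes to 8; 8,9,10,11 taken → place at 12.
140 hashes to 1; slot 1 is free → place at 1.
918 hashes to 3; slot 3 is free → place at 3.
925 hashes to 8; 8,9,10,11,12,13,14 taken → place at 15.
Table: [∅, 140, ∅, 918, ∅, ∅, ∅, ∅, 602, 651, 938, 294, 41, 65, 352, 925, ∅]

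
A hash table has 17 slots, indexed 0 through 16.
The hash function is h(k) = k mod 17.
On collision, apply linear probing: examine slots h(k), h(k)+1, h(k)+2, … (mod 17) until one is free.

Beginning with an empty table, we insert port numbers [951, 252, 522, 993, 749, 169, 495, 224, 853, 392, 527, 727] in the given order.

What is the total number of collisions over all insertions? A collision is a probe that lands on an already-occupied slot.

951: h=16 → slot 16
252: h=14 → slot 14
522: h=12 → slot 12
993: h=7 → slot 7
749: h=1 → slot 1
169: h=16, probe 16,0 → slot 0
495: h=2 → slot 2
224: h=3 → slot 3
853: h=3, probe 3,4 → slot 4
392: h=1, probe 1,2,3,4,5 → slot 5
527: h=0, probe 0,1,2,3,4,5,6 → slot 6
727: h=13 → slot 13
Table: [169, 749, 495, 224, 853, 392, 527, 993, ∅, ∅, ∅, ∅, 522, 727, 252, ∅, 951]

12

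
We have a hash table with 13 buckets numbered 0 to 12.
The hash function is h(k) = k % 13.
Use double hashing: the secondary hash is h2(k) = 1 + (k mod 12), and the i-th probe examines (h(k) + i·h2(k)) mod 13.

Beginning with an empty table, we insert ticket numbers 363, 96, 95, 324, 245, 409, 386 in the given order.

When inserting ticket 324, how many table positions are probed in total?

363 hashes to 12; slot 12 is free => place at 12.
96 hashes to 5; slot 5 is free => place at 5.
95 hashes to 4; slot 4 is free => place at 4.
324 hashes to 12, h2=1; 12 taken => place at 0.
245 hashes to 11; slot 11 is free => place at 11.
409 hashes to 6; slot 6 is free => place at 6.
386 hashes to 9; slot 9 is free => place at 9.
Table: [324, —, —, —, 95, 96, 409, —, —, 386, —, 245, 363]

2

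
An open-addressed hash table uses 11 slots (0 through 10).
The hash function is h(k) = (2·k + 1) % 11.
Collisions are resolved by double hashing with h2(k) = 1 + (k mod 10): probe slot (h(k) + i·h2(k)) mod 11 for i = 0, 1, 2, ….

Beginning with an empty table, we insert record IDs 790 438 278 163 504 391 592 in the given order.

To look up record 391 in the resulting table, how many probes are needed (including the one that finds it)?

2

Insert 790: h=8, slot 8 empty → index 8.
Insert 438: h=8, h2=9, slot 8 occupied → index 6.
Insert 278: h=7, slot 7 empty → index 7.
Insert 163: h=8, h2=4, slot 8 occupied → index 1.
Insert 504: h=8, h2=5, slot 8 occupied → index 2.
Insert 391: h=2, h2=2, slot 2 occupied → index 4.
Insert 592: h=8, h2=3, slot 8 occupied → index 0.
Table: [592, 163, 504, ∅, 391, ∅, 438, 278, 790, ∅, ∅]
Lookup 391: h=2, h2=2, probe 2,4 → found at 4.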